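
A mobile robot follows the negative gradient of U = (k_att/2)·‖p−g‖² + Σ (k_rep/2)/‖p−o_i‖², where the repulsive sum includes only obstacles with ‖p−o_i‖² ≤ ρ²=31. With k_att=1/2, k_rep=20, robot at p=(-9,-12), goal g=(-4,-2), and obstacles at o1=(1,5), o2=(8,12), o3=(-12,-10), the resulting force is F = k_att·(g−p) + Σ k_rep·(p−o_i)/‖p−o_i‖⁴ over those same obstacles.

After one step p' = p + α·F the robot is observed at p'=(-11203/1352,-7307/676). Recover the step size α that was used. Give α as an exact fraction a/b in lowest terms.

F_att = 1/2·(g−p) = 1/2·(5,10) = (2.5000,5.0000)
o1: d²=389 > ρ²=31 → inactive
o2: d²=865 > ρ²=31 → inactive
o3: d²=13 ≤ ρ²=31; F_rep = 20·(3,-2)/13² = (0.3550,-0.2367)
F = F_att + ΣF_rep = (2.8550,4.7633)
Δp = p'−p = (0.7138,1.1908); α = Δx/Fx = (965/1352) / (965/338) = 1/4
check: Δy/Fy = (805/676) / (805/169) = 1/4 ✓

α = 1/4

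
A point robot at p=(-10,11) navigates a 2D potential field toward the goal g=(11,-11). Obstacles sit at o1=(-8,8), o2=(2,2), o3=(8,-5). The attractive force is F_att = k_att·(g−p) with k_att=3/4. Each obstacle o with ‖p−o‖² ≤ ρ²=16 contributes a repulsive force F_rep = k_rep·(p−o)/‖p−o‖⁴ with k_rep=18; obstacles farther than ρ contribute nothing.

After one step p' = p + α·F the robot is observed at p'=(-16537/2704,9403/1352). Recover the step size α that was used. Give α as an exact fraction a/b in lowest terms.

F_att = 3/4·(g−p) = 3/4·(21,-22) = (15.7500,-16.5000)
o1: d²=13 ≤ ρ²=16; F_rep = 18·(-2,3)/13² = (-0.2130,0.3195)
o2: d²=225 > ρ²=16 → inactive
o3: d²=580 > ρ²=16 → inactive
F = F_att + ΣF_rep = (15.5370,-16.1805)
Δp = p'−p = (3.8842,-4.0451); α = Δx/Fx = (10503/2704) / (10503/676) = 1/4
check: Δy/Fy = (-5469/1352) / (-5469/338) = 1/4 ✓

α = 1/4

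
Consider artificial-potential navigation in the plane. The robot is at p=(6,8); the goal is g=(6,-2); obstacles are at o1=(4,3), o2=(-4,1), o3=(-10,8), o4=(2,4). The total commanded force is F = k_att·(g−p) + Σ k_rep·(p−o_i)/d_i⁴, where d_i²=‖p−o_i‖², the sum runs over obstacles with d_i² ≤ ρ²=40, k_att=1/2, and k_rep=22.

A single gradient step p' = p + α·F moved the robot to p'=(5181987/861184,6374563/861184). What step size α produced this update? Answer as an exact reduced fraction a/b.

α = 1/8

F_att = 1/2·(g−p) = 1/2·(0,-10) = (0.0000,-5.0000)
o1: d²=29 ≤ ρ²=40; F_rep = 22·(2,5)/29² = (0.0523,0.1308)
o2: d²=149 > ρ²=40 → inactive
o3: d²=256 > ρ²=40 → inactive
o4: d²=32 ≤ ρ²=40; F_rep = 22·(4,4)/32² = (0.0859,0.0859)
F = F_att + ΣF_rep = (0.1383,-4.7833)
Δp = p'−p = (0.0173,-0.5979); α = Δx/Fx = (14883/861184) / (14883/107648) = 1/8
check: Δy/Fy = (-514909/861184) / (-514909/107648) = 1/8 ✓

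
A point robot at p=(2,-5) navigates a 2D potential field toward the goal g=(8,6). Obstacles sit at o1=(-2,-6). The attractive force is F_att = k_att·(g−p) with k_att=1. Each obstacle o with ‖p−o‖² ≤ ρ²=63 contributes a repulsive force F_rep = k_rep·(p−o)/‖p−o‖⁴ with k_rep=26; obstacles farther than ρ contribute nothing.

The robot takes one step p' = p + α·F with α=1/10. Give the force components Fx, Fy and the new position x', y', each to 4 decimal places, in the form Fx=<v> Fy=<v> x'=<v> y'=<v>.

Fx=6.3599 Fy=11.0900 x'=2.6360 y'=-3.8910

F_att = 1·(g−p) = 1·(6,11) = (6.0000,11.0000)
o1: d²=17 ≤ ρ²=63; F_rep = 26·(4,1)/17² = (0.3599,0.0900)
F = F_att + ΣF_rep = (6.3599,11.0900)
p' = p + 1/10·F = (2.6360,-3.8910)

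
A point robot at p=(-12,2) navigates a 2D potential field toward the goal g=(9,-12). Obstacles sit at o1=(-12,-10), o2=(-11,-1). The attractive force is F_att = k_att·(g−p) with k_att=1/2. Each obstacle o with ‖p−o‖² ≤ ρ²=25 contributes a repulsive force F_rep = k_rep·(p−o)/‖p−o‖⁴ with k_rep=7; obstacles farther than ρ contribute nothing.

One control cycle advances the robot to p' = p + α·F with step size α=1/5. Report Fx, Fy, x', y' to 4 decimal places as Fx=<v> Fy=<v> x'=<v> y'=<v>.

F_att = 1/2·(g−p) = 1/2·(21,-14) = (10.5000,-7.0000)
o1: d²=144 > ρ²=25 → inactive
o2: d²=10 ≤ ρ²=25; F_rep = 7·(-1,3)/10² = (-0.0700,0.2100)
F = F_att + ΣF_rep = (10.4300,-6.7900)
p' = p + 1/5·F = (-9.9140,0.6420)

Fx=10.4300 Fy=-6.7900 x'=-9.9140 y'=0.6420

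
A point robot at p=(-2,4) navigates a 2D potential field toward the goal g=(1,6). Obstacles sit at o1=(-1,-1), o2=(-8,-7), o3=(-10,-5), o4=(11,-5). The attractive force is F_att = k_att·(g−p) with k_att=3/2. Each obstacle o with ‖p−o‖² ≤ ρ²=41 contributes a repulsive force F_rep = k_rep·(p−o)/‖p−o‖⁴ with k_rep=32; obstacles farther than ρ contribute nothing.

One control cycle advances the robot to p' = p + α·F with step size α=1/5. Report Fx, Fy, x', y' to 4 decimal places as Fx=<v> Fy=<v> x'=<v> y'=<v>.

Fx=4.4527 Fy=3.2367 x'=-1.1095 y'=4.6473

F_att = 3/2·(g−p) = 3/2·(3,2) = (4.5000,3.0000)
o1: d²=26 ≤ ρ²=41; F_rep = 32·(-1,5)/26² = (-0.0473,0.2367)
o2: d²=157 > ρ²=41 → inactive
o3: d²=145 > ρ²=41 → inactive
o4: d²=250 > ρ²=41 → inactive
F = F_att + ΣF_rep = (4.4527,3.2367)
p' = p + 1/5·F = (-1.1095,4.6473)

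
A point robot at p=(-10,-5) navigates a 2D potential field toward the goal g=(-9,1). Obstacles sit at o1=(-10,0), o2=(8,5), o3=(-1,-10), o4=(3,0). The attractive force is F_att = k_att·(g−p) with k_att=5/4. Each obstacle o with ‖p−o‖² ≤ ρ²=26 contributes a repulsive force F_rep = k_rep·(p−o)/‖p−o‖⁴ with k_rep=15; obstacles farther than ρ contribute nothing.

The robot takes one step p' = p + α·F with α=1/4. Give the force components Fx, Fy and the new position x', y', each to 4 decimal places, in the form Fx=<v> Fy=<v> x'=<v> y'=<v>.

Fx=1.2500 Fy=7.3800 x'=-9.6875 y'=-3.1550

F_att = 5/4·(g−p) = 5/4·(1,6) = (1.2500,7.5000)
o1: d²=25 ≤ ρ²=26; F_rep = 15·(0,-5)/25² = (0.0000,-0.1200)
o2: d²=424 > ρ²=26 → inactive
o3: d²=106 > ρ²=26 → inactive
o4: d²=194 > ρ²=26 → inactive
F = F_att + ΣF_rep = (1.2500,7.3800)
p' = p + 1/4·F = (-9.6875,-3.1550)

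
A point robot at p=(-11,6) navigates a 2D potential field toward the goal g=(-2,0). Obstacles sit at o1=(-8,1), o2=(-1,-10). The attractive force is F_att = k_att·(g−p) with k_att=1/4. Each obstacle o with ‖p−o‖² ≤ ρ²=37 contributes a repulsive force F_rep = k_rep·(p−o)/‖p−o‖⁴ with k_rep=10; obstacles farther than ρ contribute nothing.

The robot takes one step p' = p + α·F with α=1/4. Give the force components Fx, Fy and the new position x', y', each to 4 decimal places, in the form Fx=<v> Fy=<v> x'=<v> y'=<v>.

F_att = 1/4·(g−p) = 1/4·(9,-6) = (2.2500,-1.5000)
o1: d²=34 ≤ ρ²=37; F_rep = 10·(-3,5)/34² = (-0.0260,0.0433)
o2: d²=356 > ρ²=37 → inactive
F = F_att + ΣF_rep = (2.2240,-1.4567)
p' = p + 1/4·F = (-10.4440,5.6358)

Fx=2.2240 Fy=-1.4567 x'=-10.4440 y'=5.6358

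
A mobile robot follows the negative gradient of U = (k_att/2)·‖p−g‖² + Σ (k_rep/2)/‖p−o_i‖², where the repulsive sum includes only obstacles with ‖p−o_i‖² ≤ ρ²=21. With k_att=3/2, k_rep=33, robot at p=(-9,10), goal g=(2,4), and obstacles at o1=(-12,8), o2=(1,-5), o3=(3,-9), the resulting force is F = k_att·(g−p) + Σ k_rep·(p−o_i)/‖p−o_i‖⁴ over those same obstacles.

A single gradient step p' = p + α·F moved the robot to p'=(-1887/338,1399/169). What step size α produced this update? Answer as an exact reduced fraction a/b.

α = 1/5

F_att = 3/2·(g−p) = 3/2·(11,-6) = (16.5000,-9.0000)
o1: d²=13 ≤ ρ²=21; F_rep = 33·(3,2)/13² = (0.5858,0.3905)
o2: d²=325 > ρ²=21 → inactive
o3: d²=505 > ρ²=21 → inactive
F = F_att + ΣF_rep = (17.0858,-8.6095)
Δp = p'−p = (3.4172,-1.7219); α = Δx/Fx = (1155/338) / (5775/338) = 1/5
check: Δy/Fy = (-291/169) / (-1455/169) = 1/5 ✓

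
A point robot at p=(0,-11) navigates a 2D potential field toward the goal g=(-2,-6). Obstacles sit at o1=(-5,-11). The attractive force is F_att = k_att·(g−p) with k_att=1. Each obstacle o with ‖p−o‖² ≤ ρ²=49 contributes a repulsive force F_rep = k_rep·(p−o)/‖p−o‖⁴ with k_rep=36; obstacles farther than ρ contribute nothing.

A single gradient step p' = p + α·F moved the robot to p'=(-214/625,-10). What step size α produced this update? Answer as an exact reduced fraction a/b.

F_att = 1·(g−p) = 1·(-2,5) = (-2.0000,5.0000)
o1: d²=25 ≤ ρ²=49; F_rep = 36·(5,0)/25² = (0.2880,0.0000)
F = F_att + ΣF_rep = (-1.7120,5.0000)
Δp = p'−p = (-0.3424,1.0000); α = Δx/Fx = (-214/625) / (-214/125) = 1/5
check: Δy/Fy = (1) / (5) = 1/5 ✓

α = 1/5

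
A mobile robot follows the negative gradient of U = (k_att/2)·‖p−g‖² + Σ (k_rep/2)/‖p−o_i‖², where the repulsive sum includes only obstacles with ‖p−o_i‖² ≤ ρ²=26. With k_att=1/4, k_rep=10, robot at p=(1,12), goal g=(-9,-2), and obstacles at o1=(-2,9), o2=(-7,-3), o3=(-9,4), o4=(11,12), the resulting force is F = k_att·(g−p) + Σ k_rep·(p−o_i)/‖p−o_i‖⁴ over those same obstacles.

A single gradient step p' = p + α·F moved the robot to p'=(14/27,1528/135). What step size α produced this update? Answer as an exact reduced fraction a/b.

α = 1/5

F_att = 1/4·(g−p) = 1/4·(-10,-14) = (-2.5000,-3.5000)
o1: d²=18 ≤ ρ²=26; F_rep = 10·(3,3)/18² = (0.0926,0.0926)
o2: d²=289 > ρ²=26 → inactive
o3: d²=164 > ρ²=26 → inactive
o4: d²=100 > ρ²=26 → inactive
F = F_att + ΣF_rep = (-2.4074,-3.4074)
Δp = p'−p = (-0.4815,-0.6815); α = Δx/Fx = (-13/27) / (-65/27) = 1/5
check: Δy/Fy = (-92/135) / (-92/27) = 1/5 ✓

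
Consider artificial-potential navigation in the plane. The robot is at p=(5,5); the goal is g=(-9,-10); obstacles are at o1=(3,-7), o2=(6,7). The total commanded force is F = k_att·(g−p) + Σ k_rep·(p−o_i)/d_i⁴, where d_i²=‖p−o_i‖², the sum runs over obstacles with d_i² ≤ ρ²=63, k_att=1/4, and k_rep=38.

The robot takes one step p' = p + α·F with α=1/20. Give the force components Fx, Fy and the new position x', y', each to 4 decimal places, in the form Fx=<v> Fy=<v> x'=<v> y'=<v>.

F_att = 1/4·(g−p) = 1/4·(-14,-15) = (-3.5000,-3.7500)
o1: d²=148 > ρ²=63 → inactive
o2: d²=5 ≤ ρ²=63; F_rep = 38·(-1,-2)/5² = (-1.5200,-3.0400)
F = F_att + ΣF_rep = (-5.0200,-6.7900)
p' = p + 1/20·F = (4.7490,4.6605)

Fx=-5.0200 Fy=-6.7900 x'=4.7490 y'=4.6605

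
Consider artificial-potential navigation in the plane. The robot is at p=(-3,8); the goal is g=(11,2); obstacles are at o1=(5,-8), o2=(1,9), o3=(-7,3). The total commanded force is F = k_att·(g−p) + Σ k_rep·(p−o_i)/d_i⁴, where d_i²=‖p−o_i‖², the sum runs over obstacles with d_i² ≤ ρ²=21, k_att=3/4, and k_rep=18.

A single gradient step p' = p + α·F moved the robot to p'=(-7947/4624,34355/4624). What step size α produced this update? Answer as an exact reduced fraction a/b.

α = 1/8

F_att = 3/4·(g−p) = 3/4·(14,-6) = (10.5000,-4.5000)
o1: d²=320 > ρ²=21 → inactive
o2: d²=17 ≤ ρ²=21; F_rep = 18·(-4,-1)/17² = (-0.2491,-0.0623)
o3: d²=41 > ρ²=21 → inactive
F = F_att + ΣF_rep = (10.2509,-4.5623)
Δp = p'−p = (1.2814,-0.5703); α = Δx/Fx = (5925/4624) / (5925/578) = 1/8
check: Δy/Fy = (-2637/4624) / (-2637/578) = 1/8 ✓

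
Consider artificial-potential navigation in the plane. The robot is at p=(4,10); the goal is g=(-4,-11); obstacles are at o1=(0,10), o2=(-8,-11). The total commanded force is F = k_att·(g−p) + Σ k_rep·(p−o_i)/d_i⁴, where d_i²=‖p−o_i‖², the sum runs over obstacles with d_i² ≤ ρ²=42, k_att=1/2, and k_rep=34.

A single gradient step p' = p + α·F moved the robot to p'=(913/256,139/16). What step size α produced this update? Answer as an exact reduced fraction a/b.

α = 1/8

F_att = 1/2·(g−p) = 1/2·(-8,-21) = (-4.0000,-10.5000)
o1: d²=16 ≤ ρ²=42; F_rep = 34·(4,0)/16² = (0.5312,0.0000)
o2: d²=585 > ρ²=42 → inactive
F = F_att + ΣF_rep = (-3.4688,-10.5000)
Δp = p'−p = (-0.4336,-1.3125); α = Δx/Fx = (-111/256) / (-111/32) = 1/8
check: Δy/Fy = (-21/16) / (-21/2) = 1/8 ✓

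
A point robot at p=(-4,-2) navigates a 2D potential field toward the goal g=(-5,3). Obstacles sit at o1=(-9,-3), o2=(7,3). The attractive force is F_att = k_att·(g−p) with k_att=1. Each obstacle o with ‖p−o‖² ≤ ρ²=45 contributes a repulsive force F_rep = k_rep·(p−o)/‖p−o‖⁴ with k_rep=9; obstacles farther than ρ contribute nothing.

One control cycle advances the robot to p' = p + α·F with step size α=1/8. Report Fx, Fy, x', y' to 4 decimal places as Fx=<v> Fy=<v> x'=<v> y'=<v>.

F_att = 1·(g−p) = 1·(-1,5) = (-1.0000,5.0000)
o1: d²=26 ≤ ρ²=45; F_rep = 9·(5,1)/26² = (0.0666,0.0133)
o2: d²=146 > ρ²=45 → inactive
F = F_att + ΣF_rep = (-0.9334,5.0133)
p' = p + 1/8·F = (-4.1167,-1.3733)

Fx=-0.9334 Fy=5.0133 x'=-4.1167 y'=-1.3733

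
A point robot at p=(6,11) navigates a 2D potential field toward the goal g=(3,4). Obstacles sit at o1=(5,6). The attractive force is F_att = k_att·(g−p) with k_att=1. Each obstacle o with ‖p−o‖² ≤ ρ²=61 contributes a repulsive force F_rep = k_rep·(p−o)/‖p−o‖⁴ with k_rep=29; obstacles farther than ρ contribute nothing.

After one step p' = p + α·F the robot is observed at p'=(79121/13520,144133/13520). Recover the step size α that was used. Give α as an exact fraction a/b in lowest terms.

F_att = 1·(g−p) = 1·(-3,-7) = (-3.0000,-7.0000)
o1: d²=26 ≤ ρ²=61; F_rep = 29·(1,5)/26² = (0.0429,0.2145)
F = F_att + ΣF_rep = (-2.9571,-6.7855)
Δp = p'−p = (-0.1479,-0.3393); α = Δx/Fx = (-1999/13520) / (-1999/676) = 1/20
check: Δy/Fy = (-4587/13520) / (-4587/676) = 1/20 ✓

α = 1/20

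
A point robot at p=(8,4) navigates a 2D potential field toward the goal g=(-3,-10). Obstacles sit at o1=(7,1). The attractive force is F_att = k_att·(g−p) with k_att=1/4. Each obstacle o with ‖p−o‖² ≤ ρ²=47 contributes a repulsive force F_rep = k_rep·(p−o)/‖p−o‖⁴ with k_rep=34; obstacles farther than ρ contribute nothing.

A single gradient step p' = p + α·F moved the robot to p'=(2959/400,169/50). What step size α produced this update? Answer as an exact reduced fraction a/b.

α = 1/4

F_att = 1/4·(g−p) = 1/4·(-11,-14) = (-2.7500,-3.5000)
o1: d²=10 ≤ ρ²=47; F_rep = 34·(1,3)/10² = (0.3400,1.0200)
F = F_att + ΣF_rep = (-2.4100,-2.4800)
Δp = p'−p = (-0.6025,-0.6200); α = Δx/Fx = (-241/400) / (-241/100) = 1/4
check: Δy/Fy = (-31/50) / (-62/25) = 1/4 ✓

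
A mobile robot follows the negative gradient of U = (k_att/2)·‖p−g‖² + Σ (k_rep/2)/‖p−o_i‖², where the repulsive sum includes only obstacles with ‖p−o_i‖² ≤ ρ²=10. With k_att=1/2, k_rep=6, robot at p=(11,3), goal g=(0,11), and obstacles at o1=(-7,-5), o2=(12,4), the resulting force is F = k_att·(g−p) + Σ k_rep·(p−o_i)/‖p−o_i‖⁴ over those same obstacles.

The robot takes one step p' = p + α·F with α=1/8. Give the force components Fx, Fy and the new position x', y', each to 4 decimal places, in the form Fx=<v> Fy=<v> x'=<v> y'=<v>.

Fx=-7.0000 Fy=2.5000 x'=10.1250 y'=3.3125

F_att = 1/2·(g−p) = 1/2·(-11,8) = (-5.5000,4.0000)
o1: d²=388 > ρ²=10 → inactive
o2: d²=2 ≤ ρ²=10; F_rep = 6·(-1,-1)/2² = (-1.5000,-1.5000)
F = F_att + ΣF_rep = (-7.0000,2.5000)
p' = p + 1/8·F = (10.1250,3.3125)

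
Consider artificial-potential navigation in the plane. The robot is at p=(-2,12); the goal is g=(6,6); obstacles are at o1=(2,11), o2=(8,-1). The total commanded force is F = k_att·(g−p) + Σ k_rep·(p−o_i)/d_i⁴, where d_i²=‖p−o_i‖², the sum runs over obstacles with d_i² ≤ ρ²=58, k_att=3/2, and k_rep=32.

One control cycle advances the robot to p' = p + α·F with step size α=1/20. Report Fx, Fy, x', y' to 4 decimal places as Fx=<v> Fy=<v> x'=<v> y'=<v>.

F_att = 3/2·(g−p) = 3/2·(8,-6) = (12.0000,-9.0000)
o1: d²=17 ≤ ρ²=58; F_rep = 32·(-4,1)/17² = (-0.4429,0.1107)
o2: d²=269 > ρ²=58 → inactive
F = F_att + ΣF_rep = (11.5571,-8.8893)
p' = p + 1/20·F = (-1.4221,11.5555)

Fx=11.5571 Fy=-8.8893 x'=-1.4221 y'=11.5555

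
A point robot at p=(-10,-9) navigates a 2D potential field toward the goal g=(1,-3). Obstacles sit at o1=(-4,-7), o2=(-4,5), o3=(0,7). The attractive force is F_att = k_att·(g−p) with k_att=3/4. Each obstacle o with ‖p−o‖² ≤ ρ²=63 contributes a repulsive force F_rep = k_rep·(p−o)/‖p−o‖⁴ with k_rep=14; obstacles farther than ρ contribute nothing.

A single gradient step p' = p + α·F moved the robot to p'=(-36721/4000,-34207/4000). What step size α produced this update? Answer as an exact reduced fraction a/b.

F_att = 3/4·(g−p) = 3/4·(11,6) = (8.2500,4.5000)
o1: d²=40 ≤ ρ²=63; F_rep = 14·(-6,-2)/40² = (-0.0525,-0.0175)
o2: d²=232 > ρ²=63 → inactive
o3: d²=356 > ρ²=63 → inactive
F = F_att + ΣF_rep = (8.1975,4.4825)
Δp = p'−p = (0.8197,0.4482); α = Δx/Fx = (3279/4000) / (3279/400) = 1/10
check: Δy/Fy = (1793/4000) / (1793/400) = 1/10 ✓

α = 1/10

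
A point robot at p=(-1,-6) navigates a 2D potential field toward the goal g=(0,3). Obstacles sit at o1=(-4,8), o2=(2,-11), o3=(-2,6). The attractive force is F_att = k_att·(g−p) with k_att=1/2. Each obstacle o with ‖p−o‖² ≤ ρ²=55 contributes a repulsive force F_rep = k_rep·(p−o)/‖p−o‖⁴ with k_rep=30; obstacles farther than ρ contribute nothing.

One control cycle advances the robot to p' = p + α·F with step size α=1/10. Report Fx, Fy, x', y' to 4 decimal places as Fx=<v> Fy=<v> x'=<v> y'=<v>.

F_att = 1/2·(g−p) = 1/2·(1,9) = (0.5000,4.5000)
o1: d²=205 > ρ²=55 → inactive
o2: d²=34 ≤ ρ²=55; F_rep = 30·(-3,5)/34² = (-0.0779,0.1298)
o3: d²=145 > ρ²=55 → inactive
F = F_att + ΣF_rep = (0.4221,4.6298)
p' = p + 1/10·F = (-0.9578,-5.5370)

Fx=0.4221 Fy=4.6298 x'=-0.9578 y'=-5.5370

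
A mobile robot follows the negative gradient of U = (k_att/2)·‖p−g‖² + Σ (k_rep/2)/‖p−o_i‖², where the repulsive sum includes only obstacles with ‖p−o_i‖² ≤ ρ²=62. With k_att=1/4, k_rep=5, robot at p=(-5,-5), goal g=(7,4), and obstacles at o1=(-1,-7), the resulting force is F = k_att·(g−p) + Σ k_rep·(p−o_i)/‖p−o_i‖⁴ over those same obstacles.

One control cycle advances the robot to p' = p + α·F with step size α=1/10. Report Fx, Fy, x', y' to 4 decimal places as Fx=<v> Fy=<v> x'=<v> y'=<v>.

Fx=2.9500 Fy=2.2750 x'=-4.7050 y'=-4.7725

F_att = 1/4·(g−p) = 1/4·(12,9) = (3.0000,2.2500)
o1: d²=20 ≤ ρ²=62; F_rep = 5·(-4,2)/20² = (-0.0500,0.0250)
F = F_att + ΣF_rep = (2.9500,2.2750)
p' = p + 1/10·F = (-4.7050,-4.7725)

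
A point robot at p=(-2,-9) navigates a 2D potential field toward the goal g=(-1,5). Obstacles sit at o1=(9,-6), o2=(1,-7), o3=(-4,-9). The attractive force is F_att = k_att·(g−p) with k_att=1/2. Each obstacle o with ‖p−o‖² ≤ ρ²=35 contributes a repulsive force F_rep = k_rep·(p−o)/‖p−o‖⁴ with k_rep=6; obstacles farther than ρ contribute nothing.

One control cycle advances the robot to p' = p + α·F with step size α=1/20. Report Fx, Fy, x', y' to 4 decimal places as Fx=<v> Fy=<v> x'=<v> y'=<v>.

Fx=1.1435 Fy=6.9290 x'=-1.9428 y'=-8.6536

F_att = 1/2·(g−p) = 1/2·(1,14) = (0.5000,7.0000)
o1: d²=130 > ρ²=35 → inactive
o2: d²=13 ≤ ρ²=35; F_rep = 6·(-3,-2)/13² = (-0.1065,-0.0710)
o3: d²=4 ≤ ρ²=35; F_rep = 6·(2,0)/4² = (0.7500,0.0000)
F = F_att + ΣF_rep = (1.1435,6.9290)
p' = p + 1/20·F = (-1.9428,-8.6536)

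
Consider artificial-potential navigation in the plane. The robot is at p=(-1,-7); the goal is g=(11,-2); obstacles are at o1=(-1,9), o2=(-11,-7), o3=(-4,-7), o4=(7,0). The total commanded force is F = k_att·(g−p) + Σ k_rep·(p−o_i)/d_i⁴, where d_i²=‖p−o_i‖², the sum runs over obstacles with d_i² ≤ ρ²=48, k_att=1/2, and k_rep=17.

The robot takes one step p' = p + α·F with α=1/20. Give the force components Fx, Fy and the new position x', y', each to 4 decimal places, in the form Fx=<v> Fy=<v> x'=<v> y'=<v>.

Fx=6.6296 Fy=2.5000 x'=-0.6685 y'=-6.8750

F_att = 1/2·(g−p) = 1/2·(12,5) = (6.0000,2.5000)
o1: d²=256 > ρ²=48 → inactive
o2: d²=100 > ρ²=48 → inactive
o3: d²=9 ≤ ρ²=48; F_rep = 17·(3,0)/9² = (0.6296,0.0000)
o4: d²=113 > ρ²=48 → inactive
F = F_att + ΣF_rep = (6.6296,2.5000)
p' = p + 1/20·F = (-0.6685,-6.8750)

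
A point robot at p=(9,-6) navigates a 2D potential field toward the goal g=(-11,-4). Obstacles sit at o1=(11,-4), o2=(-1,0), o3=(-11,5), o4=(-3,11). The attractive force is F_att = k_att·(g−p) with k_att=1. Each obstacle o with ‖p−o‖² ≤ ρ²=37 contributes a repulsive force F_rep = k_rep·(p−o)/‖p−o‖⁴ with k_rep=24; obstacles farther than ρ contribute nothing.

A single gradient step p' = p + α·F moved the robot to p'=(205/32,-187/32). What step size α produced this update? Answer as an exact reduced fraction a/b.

F_att = 1·(g−p) = 1·(-20,2) = (-20.0000,2.0000)
o1: d²=8 ≤ ρ²=37; F_rep = 24·(-2,-2)/8² = (-0.7500,-0.7500)
o2: d²=136 > ρ²=37 → inactive
o3: d²=521 > ρ²=37 → inactive
o4: d²=433 > ρ²=37 → inactive
F = F_att + ΣF_rep = (-20.7500,1.2500)
Δp = p'−p = (-2.5938,0.1562); α = Δx/Fx = (-83/32) / (-83/4) = 1/8
check: Δy/Fy = (5/32) / (5/4) = 1/8 ✓

α = 1/8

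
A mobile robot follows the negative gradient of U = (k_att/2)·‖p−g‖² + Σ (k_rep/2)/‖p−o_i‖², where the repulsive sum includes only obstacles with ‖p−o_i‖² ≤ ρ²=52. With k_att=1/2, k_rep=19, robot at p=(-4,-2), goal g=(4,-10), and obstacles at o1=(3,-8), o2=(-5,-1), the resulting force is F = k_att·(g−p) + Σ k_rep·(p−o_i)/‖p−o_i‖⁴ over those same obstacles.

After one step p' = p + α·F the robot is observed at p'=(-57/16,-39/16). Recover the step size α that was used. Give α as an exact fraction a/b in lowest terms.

α = 1/20

F_att = 1/2·(g−p) = 1/2·(8,-8) = (4.0000,-4.0000)
o1: d²=85 > ρ²=52 → inactive
o2: d²=2 ≤ ρ²=52; F_rep = 19·(1,-1)/2² = (4.7500,-4.7500)
F = F_att + ΣF_rep = (8.7500,-8.7500)
Δp = p'−p = (0.4375,-0.4375); α = Δx/Fx = (7/16) / (35/4) = 1/20
check: Δy/Fy = (-7/16) / (-35/4) = 1/20 ✓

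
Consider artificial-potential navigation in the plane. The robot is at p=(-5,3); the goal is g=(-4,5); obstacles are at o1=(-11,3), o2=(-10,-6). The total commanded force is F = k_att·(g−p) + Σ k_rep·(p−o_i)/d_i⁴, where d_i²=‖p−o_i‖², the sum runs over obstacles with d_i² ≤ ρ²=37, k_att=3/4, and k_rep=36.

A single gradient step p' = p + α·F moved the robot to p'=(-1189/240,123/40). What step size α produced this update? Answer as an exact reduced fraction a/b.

α = 1/20

F_att = 3/4·(g−p) = 3/4·(1,2) = (0.7500,1.5000)
o1: d²=36 ≤ ρ²=37; F_rep = 36·(6,0)/36² = (0.1667,0.0000)
o2: d²=106 > ρ²=37 → inactive
F = F_att + ΣF_rep = (0.9167,1.5000)
Δp = p'−p = (0.0458,0.0750); α = Δx/Fx = (11/240) / (11/12) = 1/20
check: Δy/Fy = (3/40) / (3/2) = 1/20 ✓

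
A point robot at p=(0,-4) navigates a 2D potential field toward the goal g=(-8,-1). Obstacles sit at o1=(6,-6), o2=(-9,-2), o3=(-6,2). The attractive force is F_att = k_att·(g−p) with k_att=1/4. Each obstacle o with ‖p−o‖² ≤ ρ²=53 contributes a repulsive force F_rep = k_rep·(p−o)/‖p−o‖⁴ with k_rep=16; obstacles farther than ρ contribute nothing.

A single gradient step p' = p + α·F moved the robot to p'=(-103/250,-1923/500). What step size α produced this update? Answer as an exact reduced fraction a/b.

α = 1/5

F_att = 1/4·(g−p) = 1/4·(-8,3) = (-2.0000,0.7500)
o1: d²=40 ≤ ρ²=53; F_rep = 16·(-6,2)/40² = (-0.0600,0.0200)
o2: d²=85 > ρ²=53 → inactive
o3: d²=72 > ρ²=53 → inactive
F = F_att + ΣF_rep = (-2.0600,0.7700)
Δp = p'−p = (-0.4120,0.1540); α = Δx/Fx = (-103/250) / (-103/50) = 1/5
check: Δy/Fy = (77/500) / (77/100) = 1/5 ✓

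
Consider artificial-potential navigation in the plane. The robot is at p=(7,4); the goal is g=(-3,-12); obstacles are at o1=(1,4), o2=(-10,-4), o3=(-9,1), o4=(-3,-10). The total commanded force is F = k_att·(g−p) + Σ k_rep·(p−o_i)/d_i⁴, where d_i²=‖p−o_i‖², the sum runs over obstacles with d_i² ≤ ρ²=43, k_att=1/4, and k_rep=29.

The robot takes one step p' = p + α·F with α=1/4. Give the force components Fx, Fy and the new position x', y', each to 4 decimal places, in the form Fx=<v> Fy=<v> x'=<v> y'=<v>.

Fx=-2.3657 Fy=-4.0000 x'=6.4086 y'=3.0000

F_att = 1/4·(g−p) = 1/4·(-10,-16) = (-2.5000,-4.0000)
o1: d²=36 ≤ ρ²=43; F_rep = 29·(6,0)/36² = (0.1343,0.0000)
o2: d²=353 > ρ²=43 → inactive
o3: d²=265 > ρ²=43 → inactive
o4: d²=296 > ρ²=43 → inactive
F = F_att + ΣF_rep = (-2.3657,-4.0000)
p' = p + 1/4·F = (6.4086,3.0000)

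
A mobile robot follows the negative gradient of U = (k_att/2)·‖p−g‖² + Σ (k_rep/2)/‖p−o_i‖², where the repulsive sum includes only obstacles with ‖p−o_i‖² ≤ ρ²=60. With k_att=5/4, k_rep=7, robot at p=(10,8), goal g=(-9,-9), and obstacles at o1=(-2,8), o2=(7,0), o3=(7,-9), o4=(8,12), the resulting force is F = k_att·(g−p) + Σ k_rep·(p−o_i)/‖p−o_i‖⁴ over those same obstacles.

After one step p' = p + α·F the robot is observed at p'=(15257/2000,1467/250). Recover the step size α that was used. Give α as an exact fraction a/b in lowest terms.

α = 1/10

F_att = 5/4·(g−p) = 5/4·(-19,-17) = (-23.7500,-21.2500)
o1: d²=144 > ρ²=60 → inactive
o2: d²=73 > ρ²=60 → inactive
o3: d²=298 > ρ²=60 → inactive
o4: d²=20 ≤ ρ²=60; F_rep = 7·(2,-4)/20² = (0.0350,-0.0700)
F = F_att + ΣF_rep = (-23.7150,-21.3200)
Δp = p'−p = (-2.3715,-2.1320); α = Δx/Fx = (-4743/2000) / (-4743/200) = 1/10
check: Δy/Fy = (-533/250) / (-533/25) = 1/10 ✓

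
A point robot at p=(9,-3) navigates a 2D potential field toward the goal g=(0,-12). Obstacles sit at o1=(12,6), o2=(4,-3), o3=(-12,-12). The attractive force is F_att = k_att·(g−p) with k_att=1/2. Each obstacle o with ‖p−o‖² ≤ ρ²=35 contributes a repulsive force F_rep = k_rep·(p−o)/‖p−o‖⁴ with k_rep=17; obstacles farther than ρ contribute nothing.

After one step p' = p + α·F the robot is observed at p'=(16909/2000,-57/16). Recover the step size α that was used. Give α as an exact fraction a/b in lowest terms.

F_att = 1/2·(g−p) = 1/2·(-9,-9) = (-4.5000,-4.5000)
o1: d²=90 > ρ²=35 → inactive
o2: d²=25 ≤ ρ²=35; F_rep = 17·(5,0)/25² = (0.1360,0.0000)
o3: d²=522 > ρ²=35 → inactive
F = F_att + ΣF_rep = (-4.3640,-4.5000)
Δp = p'−p = (-0.5455,-0.5625); α = Δx/Fx = (-1091/2000) / (-1091/250) = 1/8
check: Δy/Fy = (-9/16) / (-9/2) = 1/8 ✓

α = 1/8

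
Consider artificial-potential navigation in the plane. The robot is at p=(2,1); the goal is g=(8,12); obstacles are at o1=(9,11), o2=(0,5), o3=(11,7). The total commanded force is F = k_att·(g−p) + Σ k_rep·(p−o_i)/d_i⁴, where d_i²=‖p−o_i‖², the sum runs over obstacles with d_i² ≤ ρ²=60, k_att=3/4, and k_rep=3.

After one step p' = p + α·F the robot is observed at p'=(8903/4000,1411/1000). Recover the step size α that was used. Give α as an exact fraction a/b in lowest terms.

F_att = 3/4·(g−p) = 3/4·(6,11) = (4.5000,8.2500)
o1: d²=149 > ρ²=60 → inactive
o2: d²=20 ≤ ρ²=60; F_rep = 3·(2,-4)/20² = (0.0150,-0.0300)
o3: d²=117 > ρ²=60 → inactive
F = F_att + ΣF_rep = (4.5150,8.2200)
Δp = p'−p = (0.2258,0.4110); α = Δx/Fx = (903/4000) / (903/200) = 1/20
check: Δy/Fy = (411/1000) / (411/50) = 1/20 ✓

α = 1/20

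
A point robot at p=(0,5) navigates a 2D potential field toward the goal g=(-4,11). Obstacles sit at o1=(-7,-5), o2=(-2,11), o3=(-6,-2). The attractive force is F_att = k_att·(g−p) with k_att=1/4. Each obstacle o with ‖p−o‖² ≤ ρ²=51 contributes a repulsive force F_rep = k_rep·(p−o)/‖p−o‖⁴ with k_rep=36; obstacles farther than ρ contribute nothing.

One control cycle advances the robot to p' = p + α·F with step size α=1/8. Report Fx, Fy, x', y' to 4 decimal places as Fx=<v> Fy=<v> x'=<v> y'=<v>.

Fx=-0.9550 Fy=1.3650 x'=-0.1194 y'=5.1706

F_att = 1/4·(g−p) = 1/4·(-4,6) = (-1.0000,1.5000)
o1: d²=149 > ρ²=51 → inactive
o2: d²=40 ≤ ρ²=51; F_rep = 36·(2,-6)/40² = (0.0450,-0.1350)
o3: d²=85 > ρ²=51 → inactive
F = F_att + ΣF_rep = (-0.9550,1.3650)
p' = p + 1/8·F = (-0.1194,5.1706)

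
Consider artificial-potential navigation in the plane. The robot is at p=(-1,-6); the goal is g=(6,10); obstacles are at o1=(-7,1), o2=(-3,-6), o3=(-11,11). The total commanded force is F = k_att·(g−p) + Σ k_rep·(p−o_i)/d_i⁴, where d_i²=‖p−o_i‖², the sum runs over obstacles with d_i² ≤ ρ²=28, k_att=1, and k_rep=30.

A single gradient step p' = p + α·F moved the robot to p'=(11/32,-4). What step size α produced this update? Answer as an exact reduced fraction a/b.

F_att = 1·(g−p) = 1·(7,16) = (7.0000,16.0000)
o1: d²=85 > ρ²=28 → inactive
o2: d²=4 ≤ ρ²=28; F_rep = 30·(2,0)/4² = (3.7500,0.0000)
o3: d²=389 > ρ²=28 → inactive
F = F_att + ΣF_rep = (10.7500,16.0000)
Δp = p'−p = (1.3438,2.0000); α = Δx/Fx = (43/32) / (43/4) = 1/8
check: Δy/Fy = (2) / (16) = 1/8 ✓

α = 1/8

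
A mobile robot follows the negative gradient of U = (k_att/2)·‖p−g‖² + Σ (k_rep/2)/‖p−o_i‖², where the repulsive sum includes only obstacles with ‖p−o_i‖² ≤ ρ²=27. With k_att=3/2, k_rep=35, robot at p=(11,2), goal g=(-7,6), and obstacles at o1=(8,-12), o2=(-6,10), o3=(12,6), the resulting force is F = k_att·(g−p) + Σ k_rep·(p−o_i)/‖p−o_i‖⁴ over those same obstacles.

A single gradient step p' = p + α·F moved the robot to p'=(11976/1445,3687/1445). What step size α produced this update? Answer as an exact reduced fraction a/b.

α = 1/10

F_att = 3/2·(g−p) = 3/2·(-18,4) = (-27.0000,6.0000)
o1: d²=205 > ρ²=27 → inactive
o2: d²=353 > ρ²=27 → inactive
o3: d²=17 ≤ ρ²=27; F_rep = 35·(-1,-4)/17² = (-0.1211,-0.4844)
F = F_att + ΣF_rep = (-27.1211,5.5156)
Δp = p'−p = (-2.7121,0.5516); α = Δx/Fx = (-3919/1445) / (-7838/289) = 1/10
check: Δy/Fy = (797/1445) / (1594/289) = 1/10 ✓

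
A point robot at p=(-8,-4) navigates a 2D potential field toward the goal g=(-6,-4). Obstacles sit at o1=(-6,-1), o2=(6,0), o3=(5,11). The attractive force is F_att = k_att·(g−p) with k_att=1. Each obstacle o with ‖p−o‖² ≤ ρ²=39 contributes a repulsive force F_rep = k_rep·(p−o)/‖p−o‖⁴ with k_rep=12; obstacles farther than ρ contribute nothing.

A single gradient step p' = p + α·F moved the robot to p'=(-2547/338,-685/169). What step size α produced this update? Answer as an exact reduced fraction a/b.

α = 1/4

F_att = 1·(g−p) = 1·(2,0) = (2.0000,0.0000)
o1: d²=13 ≤ ρ²=39; F_rep = 12·(-2,-3)/13² = (-0.1420,-0.2130)
o2: d²=212 > ρ²=39 → inactive
o3: d²=394 > ρ²=39 → inactive
F = F_att + ΣF_rep = (1.8580,-0.2130)
Δp = p'−p = (0.4645,-0.0533); α = Δx/Fx = (157/338) / (314/169) = 1/4
check: Δy/Fy = (-9/169) / (-36/169) = 1/4 ✓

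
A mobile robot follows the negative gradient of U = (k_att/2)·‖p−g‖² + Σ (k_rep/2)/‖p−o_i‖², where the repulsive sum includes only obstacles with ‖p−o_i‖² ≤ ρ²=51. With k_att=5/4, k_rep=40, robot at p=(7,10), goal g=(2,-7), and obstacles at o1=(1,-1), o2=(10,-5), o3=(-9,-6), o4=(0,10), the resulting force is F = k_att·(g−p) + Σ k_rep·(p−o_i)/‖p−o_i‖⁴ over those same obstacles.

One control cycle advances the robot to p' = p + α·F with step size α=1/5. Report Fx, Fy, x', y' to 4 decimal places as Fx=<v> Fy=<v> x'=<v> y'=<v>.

Fx=-6.1334 Fy=-21.2500 x'=5.7733 y'=5.7500

F_att = 5/4·(g−p) = 5/4·(-5,-17) = (-6.2500,-21.2500)
o1: d²=157 > ρ²=51 → inactive
o2: d²=234 > ρ²=51 → inactive
o3: d²=512 > ρ²=51 → inactive
o4: d²=49 ≤ ρ²=51; F_rep = 40·(7,0)/49² = (0.1166,0.0000)
F = F_att + ΣF_rep = (-6.1334,-21.2500)
p' = p + 1/5·F = (5.7733,5.7500)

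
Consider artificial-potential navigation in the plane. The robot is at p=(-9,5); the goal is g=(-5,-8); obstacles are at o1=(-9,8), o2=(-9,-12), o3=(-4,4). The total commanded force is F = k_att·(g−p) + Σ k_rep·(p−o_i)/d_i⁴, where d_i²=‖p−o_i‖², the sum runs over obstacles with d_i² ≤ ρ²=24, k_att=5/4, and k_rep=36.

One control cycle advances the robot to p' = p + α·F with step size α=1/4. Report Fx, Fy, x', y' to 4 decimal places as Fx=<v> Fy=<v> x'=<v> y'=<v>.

F_att = 5/4·(g−p) = 5/4·(4,-13) = (5.0000,-16.2500)
o1: d²=9 ≤ ρ²=24; F_rep = 36·(0,-3)/9² = (0.0000,-1.3333)
o2: d²=289 > ρ²=24 → inactive
o3: d²=26 > ρ²=24 → inactive
F = F_att + ΣF_rep = (5.0000,-17.5833)
p' = p + 1/4·F = (-7.7500,0.6042)

Fx=5.0000 Fy=-17.5833 x'=-7.7500 y'=0.6042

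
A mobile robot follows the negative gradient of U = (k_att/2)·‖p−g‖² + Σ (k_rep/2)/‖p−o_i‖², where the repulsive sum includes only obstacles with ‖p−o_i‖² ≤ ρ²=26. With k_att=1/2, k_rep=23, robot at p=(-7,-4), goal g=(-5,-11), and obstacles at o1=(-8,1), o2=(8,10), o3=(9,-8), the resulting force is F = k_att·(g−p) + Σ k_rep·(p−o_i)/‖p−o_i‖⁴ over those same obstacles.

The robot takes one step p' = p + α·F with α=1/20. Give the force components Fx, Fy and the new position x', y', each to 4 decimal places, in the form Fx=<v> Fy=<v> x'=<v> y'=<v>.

Fx=1.0340 Fy=-3.6701 x'=-6.9483 y'=-4.1835

F_att = 1/2·(g−p) = 1/2·(2,-7) = (1.0000,-3.5000)
o1: d²=26 ≤ ρ²=26; F_rep = 23·(1,-5)/26² = (0.0340,-0.1701)
o2: d²=421 > ρ²=26 → inactive
o3: d²=272 > ρ²=26 → inactive
F = F_att + ΣF_rep = (1.0340,-3.6701)
p' = p + 1/20·F = (-6.9483,-4.1835)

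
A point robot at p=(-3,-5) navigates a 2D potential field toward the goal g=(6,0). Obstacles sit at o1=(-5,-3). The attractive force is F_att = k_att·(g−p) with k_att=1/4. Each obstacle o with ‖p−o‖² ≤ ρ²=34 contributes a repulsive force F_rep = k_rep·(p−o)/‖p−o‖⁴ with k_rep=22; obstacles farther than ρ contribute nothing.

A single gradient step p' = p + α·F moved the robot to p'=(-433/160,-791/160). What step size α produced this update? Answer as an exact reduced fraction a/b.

F_att = 1/4·(g−p) = 1/4·(9,5) = (2.2500,1.2500)
o1: d²=8 ≤ ρ²=34; F_rep = 22·(2,-2)/8² = (0.6875,-0.6875)
F = F_att + ΣF_rep = (2.9375,0.5625)
Δp = p'−p = (0.2938,0.0563); α = Δx/Fx = (47/160) / (47/16) = 1/10
check: Δy/Fy = (9/160) / (9/16) = 1/10 ✓

α = 1/10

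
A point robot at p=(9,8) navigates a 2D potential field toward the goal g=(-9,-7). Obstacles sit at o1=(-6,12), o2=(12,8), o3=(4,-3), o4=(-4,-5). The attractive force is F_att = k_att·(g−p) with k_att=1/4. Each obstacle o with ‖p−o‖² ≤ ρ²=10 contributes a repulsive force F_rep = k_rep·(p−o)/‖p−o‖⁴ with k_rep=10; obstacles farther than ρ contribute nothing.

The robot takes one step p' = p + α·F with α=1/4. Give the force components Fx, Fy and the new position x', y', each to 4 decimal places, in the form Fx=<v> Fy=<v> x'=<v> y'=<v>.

Fx=-4.8704 Fy=-3.7500 x'=7.7824 y'=7.0625

F_att = 1/4·(g−p) = 1/4·(-18,-15) = (-4.5000,-3.7500)
o1: d²=241 > ρ²=10 → inactive
o2: d²=9 ≤ ρ²=10; F_rep = 10·(-3,0)/9² = (-0.3704,0.0000)
o3: d²=146 > ρ²=10 → inactive
o4: d²=338 > ρ²=10 → inactive
F = F_att + ΣF_rep = (-4.8704,-3.7500)
p' = p + 1/4·F = (7.7824,7.0625)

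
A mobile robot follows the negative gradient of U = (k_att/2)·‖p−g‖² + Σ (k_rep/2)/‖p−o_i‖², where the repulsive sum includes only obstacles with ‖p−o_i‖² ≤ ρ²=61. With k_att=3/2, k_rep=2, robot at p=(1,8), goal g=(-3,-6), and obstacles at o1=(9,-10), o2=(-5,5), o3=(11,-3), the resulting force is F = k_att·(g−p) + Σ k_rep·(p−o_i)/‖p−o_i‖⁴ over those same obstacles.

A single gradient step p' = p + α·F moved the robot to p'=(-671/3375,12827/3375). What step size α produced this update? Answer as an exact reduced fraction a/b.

F_att = 3/2·(g−p) = 3/2·(-4,-14) = (-6.0000,-21.0000)
o1: d²=388 > ρ²=61 → inactive
o2: d²=45 ≤ ρ²=61; F_rep = 2·(6,3)/45² = (0.0059,0.0030)
o3: d²=221 > ρ²=61 → inactive
F = F_att + ΣF_rep = (-5.9941,-20.9970)
Δp = p'−p = (-1.1988,-4.1994); α = Δx/Fx = (-4046/3375) / (-4046/675) = 1/5
check: Δy/Fy = (-14173/3375) / (-14173/675) = 1/5 ✓

α = 1/5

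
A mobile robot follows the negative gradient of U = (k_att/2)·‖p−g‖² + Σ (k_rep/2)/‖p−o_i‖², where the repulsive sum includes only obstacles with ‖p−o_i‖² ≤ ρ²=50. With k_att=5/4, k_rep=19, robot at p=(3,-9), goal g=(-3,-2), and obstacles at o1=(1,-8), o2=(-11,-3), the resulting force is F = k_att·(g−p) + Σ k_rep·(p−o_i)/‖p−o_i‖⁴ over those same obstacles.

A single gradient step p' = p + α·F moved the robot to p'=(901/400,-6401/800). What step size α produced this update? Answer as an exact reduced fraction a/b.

α = 1/8

F_att = 5/4·(g−p) = 5/4·(-6,7) = (-7.5000,8.7500)
o1: d²=5 ≤ ρ²=50; F_rep = 19·(2,-1)/5² = (1.5200,-0.7600)
o2: d²=232 > ρ²=50 → inactive
F = F_att + ΣF_rep = (-5.9800,7.9900)
Δp = p'−p = (-0.7475,0.9988); α = Δx/Fx = (-299/400) / (-299/50) = 1/8
check: Δy/Fy = (799/800) / (799/100) = 1/8 ✓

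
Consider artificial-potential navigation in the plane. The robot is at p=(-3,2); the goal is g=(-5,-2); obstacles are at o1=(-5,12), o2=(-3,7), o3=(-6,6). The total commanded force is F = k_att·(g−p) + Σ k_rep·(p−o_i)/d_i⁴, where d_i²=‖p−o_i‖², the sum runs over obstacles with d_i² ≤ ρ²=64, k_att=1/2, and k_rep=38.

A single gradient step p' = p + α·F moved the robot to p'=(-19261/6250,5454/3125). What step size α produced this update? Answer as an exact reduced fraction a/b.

F_att = 1/2·(g−p) = 1/2·(-2,-4) = (-1.0000,-2.0000)
o1: d²=104 > ρ²=64 → inactive
o2: d²=25 ≤ ρ²=64; F_rep = 38·(0,-5)/25² = (0.0000,-0.3040)
o3: d²=25 ≤ ρ²=64; F_rep = 38·(3,-4)/25² = (0.1824,-0.2432)
F = F_att + ΣF_rep = (-0.8176,-2.5472)
Δp = p'−p = (-0.0818,-0.2547); α = Δx/Fx = (-511/6250) / (-511/625) = 1/10
check: Δy/Fy = (-796/3125) / (-1592/625) = 1/10 ✓

α = 1/10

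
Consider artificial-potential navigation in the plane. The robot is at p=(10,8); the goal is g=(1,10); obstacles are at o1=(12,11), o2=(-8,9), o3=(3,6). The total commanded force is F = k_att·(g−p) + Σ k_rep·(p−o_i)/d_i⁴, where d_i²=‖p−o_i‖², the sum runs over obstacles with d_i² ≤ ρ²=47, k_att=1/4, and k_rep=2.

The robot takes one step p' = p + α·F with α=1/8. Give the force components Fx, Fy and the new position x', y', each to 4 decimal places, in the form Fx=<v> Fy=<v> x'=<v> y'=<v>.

F_att = 1/4·(g−p) = 1/4·(-9,2) = (-2.2500,0.5000)
o1: d²=13 ≤ ρ²=47; F_rep = 2·(-2,-3)/13² = (-0.0237,-0.0355)
o2: d²=325 > ρ²=47 → inactive
o3: d²=53 > ρ²=47 → inactive
F = F_att + ΣF_rep = (-2.2737,0.4645)
p' = p + 1/8·F = (9.7158,8.0581)

Fx=-2.2737 Fy=0.4645 x'=9.7158 y'=8.0581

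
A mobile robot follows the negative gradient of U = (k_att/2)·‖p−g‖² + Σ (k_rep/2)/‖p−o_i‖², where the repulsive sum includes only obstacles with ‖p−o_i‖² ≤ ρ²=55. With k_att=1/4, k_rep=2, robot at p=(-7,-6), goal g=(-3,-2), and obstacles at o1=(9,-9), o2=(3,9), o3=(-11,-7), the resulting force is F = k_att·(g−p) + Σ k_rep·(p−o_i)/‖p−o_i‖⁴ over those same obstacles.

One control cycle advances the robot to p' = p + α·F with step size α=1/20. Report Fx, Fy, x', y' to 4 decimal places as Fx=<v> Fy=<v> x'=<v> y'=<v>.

F_att = 1/4·(g−p) = 1/4·(4,4) = (1.0000,1.0000)
o1: d²=265 > ρ²=55 → inactive
o2: d²=325 > ρ²=55 → inactive
o3: d²=17 ≤ ρ²=55; F_rep = 2·(4,1)/17² = (0.0277,0.0069)
F = F_att + ΣF_rep = (1.0277,1.0069)
p' = p + 1/20·F = (-6.9486,-5.9497)

Fx=1.0277 Fy=1.0069 x'=-6.9486 y'=-5.9497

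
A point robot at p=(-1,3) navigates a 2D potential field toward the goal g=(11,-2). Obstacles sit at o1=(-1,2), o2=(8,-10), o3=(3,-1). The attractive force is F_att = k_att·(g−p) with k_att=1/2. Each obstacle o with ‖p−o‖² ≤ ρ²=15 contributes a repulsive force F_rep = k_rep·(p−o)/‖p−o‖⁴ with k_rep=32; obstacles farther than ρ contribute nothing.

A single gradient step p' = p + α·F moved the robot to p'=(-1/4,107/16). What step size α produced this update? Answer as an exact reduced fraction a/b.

α = 1/8

F_att = 1/2·(g−p) = 1/2·(12,-5) = (6.0000,-2.5000)
o1: d²=1 ≤ ρ²=15; F_rep = 32·(0,1)/1² = (0.0000,32.0000)
o2: d²=250 > ρ²=15 → inactive
o3: d²=32 > ρ²=15 → inactive
F = F_att + ΣF_rep = (6.0000,29.5000)
Δp = p'−p = (0.7500,3.6875); α = Δx/Fx = (3/4) / (6) = 1/8
check: Δy/Fy = (59/16) / (59/2) = 1/8 ✓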